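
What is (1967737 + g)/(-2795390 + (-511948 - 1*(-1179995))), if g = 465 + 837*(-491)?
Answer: -1557235/2127343 ≈ -0.73201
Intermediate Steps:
g = -410502 (g = 465 - 410967 = -410502)
(1967737 + g)/(-2795390 + (-511948 - 1*(-1179995))) = (1967737 - 410502)/(-2795390 + (-511948 - 1*(-1179995))) = 1557235/(-2795390 + (-511948 + 1179995)) = 1557235/(-2795390 + 668047) = 1557235/(-2127343) = 1557235*(-1/2127343) = -1557235/2127343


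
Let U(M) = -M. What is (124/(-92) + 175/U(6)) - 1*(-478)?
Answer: 61753/138 ≈ 447.49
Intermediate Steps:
(124/(-92) + 175/U(6)) - 1*(-478) = (124/(-92) + 175/((-1*6))) - 1*(-478) = (124*(-1/92) + 175/(-6)) + 478 = (-31/23 + 175*(-⅙)) + 478 = (-31/23 - 175/6) + 478 = -4211/138 + 478 = 61753/138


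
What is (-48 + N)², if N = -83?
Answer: 17161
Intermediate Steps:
(-48 + N)² = (-48 - 83)² = (-131)² = 17161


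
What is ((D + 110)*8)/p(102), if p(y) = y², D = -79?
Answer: 62/2601 ≈ 0.023837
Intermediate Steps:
((D + 110)*8)/p(102) = ((-79 + 110)*8)/(102²) = (31*8)/10404 = 248*(1/10404) = 62/2601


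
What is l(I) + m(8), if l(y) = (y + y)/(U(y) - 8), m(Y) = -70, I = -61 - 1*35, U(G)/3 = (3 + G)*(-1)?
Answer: -19162/271 ≈ -70.708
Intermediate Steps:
U(G) = -9 - 3*G (U(G) = 3*((3 + G)*(-1)) = 3*(-3 - G) = -9 - 3*G)
I = -96 (I = -61 - 35 = -96)
l(y) = 2*y/(-17 - 3*y) (l(y) = (y + y)/((-9 - 3*y) - 8) = (2*y)/(-17 - 3*y) = 2*y/(-17 - 3*y))
l(I) + m(8) = -2*(-96)/(17 + 3*(-96)) - 70 = -2*(-96)/(17 - 288) - 70 = -2*(-96)/(-271) - 70 = -2*(-96)*(-1/271) - 70 = -192/271 - 70 = -19162/271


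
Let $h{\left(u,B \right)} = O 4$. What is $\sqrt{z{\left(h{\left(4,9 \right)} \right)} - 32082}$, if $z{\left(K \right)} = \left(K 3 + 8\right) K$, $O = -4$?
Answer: $i \sqrt{31442} \approx 177.32 i$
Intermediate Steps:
$h{\left(u,B \right)} = -16$ ($h{\left(u,B \right)} = \left(-4\right) 4 = -16$)
$z{\left(K \right)} = K \left(8 + 3 K\right)$ ($z{\left(K \right)} = \left(3 K + 8\right) K = \left(8 + 3 K\right) K = K \left(8 + 3 K\right)$)
$\sqrt{z{\left(h{\left(4,9 \right)} \right)} - 32082} = \sqrt{- 16 \left(8 + 3 \left(-16\right)\right) - 32082} = \sqrt{- 16 \left(8 - 48\right) - 32082} = \sqrt{\left(-16\right) \left(-40\right) - 32082} = \sqrt{640 - 32082} = \sqrt{-31442} = i \sqrt{31442}$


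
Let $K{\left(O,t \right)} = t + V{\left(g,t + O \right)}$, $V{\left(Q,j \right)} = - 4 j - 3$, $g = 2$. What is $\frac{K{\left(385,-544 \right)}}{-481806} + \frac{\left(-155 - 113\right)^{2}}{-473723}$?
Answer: $- \frac{34647395491}{228242583738} \approx -0.1518$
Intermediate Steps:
$V{\left(Q,j \right)} = -3 - 4 j$
$K{\left(O,t \right)} = -3 - 4 O - 3 t$ ($K{\left(O,t \right)} = t - \left(3 + 4 \left(t + O\right)\right) = t - \left(3 + 4 \left(O + t\right)\right) = t - \left(3 + 4 O + 4 t\right) = -3 - 4 O - 3 t$)
$\frac{K{\left(385,-544 \right)}}{-481806} + \frac{\left(-155 - 113\right)^{2}}{-473723} = \frac{-3 - 1540 - -1632}{-481806} + \frac{\left(-155 - 113\right)^{2}}{-473723} = \left(-3 - 1540 + 1632\right) \left(- \frac{1}{481806}\right) + \left(-268\right)^{2} \left(- \frac{1}{473723}\right) = 89 \left(- \frac{1}{481806}\right) + 71824 \left(- \frac{1}{473723}\right) = - \frac{89}{481806} - \frac{71824}{473723} = - \frac{34647395491}{228242583738}$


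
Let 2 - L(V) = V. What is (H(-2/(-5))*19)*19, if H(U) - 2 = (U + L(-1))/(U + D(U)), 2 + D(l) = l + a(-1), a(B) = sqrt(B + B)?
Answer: 12635/43 - 30685*I*sqrt(2)/86 ≈ 293.84 - 504.59*I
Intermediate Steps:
L(V) = 2 - V
a(B) = sqrt(2)*sqrt(B) (a(B) = sqrt(2*B) = sqrt(2)*sqrt(B))
D(l) = -2 + l + I*sqrt(2) (D(l) = -2 + (l + sqrt(2)*sqrt(-1)) = -2 + (l + sqrt(2)*I) = -2 + (l + I*sqrt(2)) = -2 + l + I*sqrt(2))
H(U) = 2 + (3 + U)/(-2 + 2*U + I*sqrt(2)) (H(U) = 2 + (U + (2 - 1*(-1)))/(U + (-2 + U + I*sqrt(2))) = 2 + (U + (2 + 1))/(-2 + 2*U + I*sqrt(2)) = 2 + (U + 3)/(-2 + 2*U + I*sqrt(2)) = 2 + (3 + U)/(-2 + 2*U + I*sqrt(2)))
(H(-2/(-5))*19)*19 = (((-1 + 5*(-2/(-5)) + 2*I*sqrt(2))/(-2 + 2*(-2/(-5)) + I*sqrt(2)))*19)*19 = (((-1 + 5*(-2*(-1/5)) + 2*I*sqrt(2))/(-2 + 2*(-2*(-1/5)) + I*sqrt(2)))*19)*19 = (((-1 + 5*(2/5) + 2*I*sqrt(2))/(-2 + 2*(2/5) + I*sqrt(2)))*19)*19 = (((-1 + 2 + 2*I*sqrt(2))/(-2 + 4/5 + I*sqrt(2)))*19)*19 = (((1 + 2*I*sqrt(2))/(-6/5 + I*sqrt(2)))*19)*19 = (19*(1 + 2*I*sqrt(2))/(-6/5 + I*sqrt(2)))*19 = 361*(1 + 2*I*sqrt(2))/(-6/5 + I*sqrt(2))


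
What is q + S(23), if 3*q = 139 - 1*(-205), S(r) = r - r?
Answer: 344/3 ≈ 114.67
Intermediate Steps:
S(r) = 0
q = 344/3 (q = (139 - 1*(-205))/3 = (139 + 205)/3 = (1/3)*344 = 344/3 ≈ 114.67)
q + S(23) = 344/3 + 0 = 344/3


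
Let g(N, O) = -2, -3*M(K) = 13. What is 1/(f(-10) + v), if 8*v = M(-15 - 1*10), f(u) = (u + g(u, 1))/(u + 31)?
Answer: -168/187 ≈ -0.89840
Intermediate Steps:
M(K) = -13/3 (M(K) = -1/3*13 = -13/3)
f(u) = (-2 + u)/(31 + u) (f(u) = (u - 2)/(u + 31) = (-2 + u)/(31 + u))
v = -13/24 (v = (1/8)*(-13/3) = -13/24 ≈ -0.54167)
1/(f(-10) + v) = 1/((-2 - 10)/(31 - 10) - 13/24) = 1/(-12/21 - 13/24) = 1/((1/21)*(-12) - 13/24) = 1/(-4/7 - 13/24) = 1/(-187/168) = -168/187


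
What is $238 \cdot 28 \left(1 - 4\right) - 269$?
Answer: $-20261$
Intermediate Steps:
$238 \cdot 28 \left(1 - 4\right) - 269 = 238 \cdot 28 \left(-3\right) - 269 = 238 \left(-84\right) - 269 = -19992 - 269 = -20261$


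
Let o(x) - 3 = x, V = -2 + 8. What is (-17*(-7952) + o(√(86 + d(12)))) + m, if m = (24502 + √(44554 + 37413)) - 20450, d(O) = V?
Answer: 139239 + √81967 + 2*√23 ≈ 1.3954e+5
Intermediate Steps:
V = 6
d(O) = 6
o(x) = 3 + x
m = 4052 + √81967 (m = (24502 + √81967) - 20450 = 4052 + √81967 ≈ 4338.3)
(-17*(-7952) + o(√(86 + d(12)))) + m = (-17*(-7952) + (3 + √(86 + 6))) + (4052 + √81967) = (135184 + (3 + √92)) + (4052 + √81967) = (135184 + (3 + 2*√23)) + (4052 + √81967) = (135187 + 2*√23) + (4052 + √81967) = 139239 + √81967 + 2*√23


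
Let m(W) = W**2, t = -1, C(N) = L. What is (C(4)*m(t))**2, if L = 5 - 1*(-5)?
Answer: 100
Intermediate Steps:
L = 10 (L = 5 + 5 = 10)
C(N) = 10
(C(4)*m(t))**2 = (10*(-1)**2)**2 = (10*1)**2 = 10**2 = 100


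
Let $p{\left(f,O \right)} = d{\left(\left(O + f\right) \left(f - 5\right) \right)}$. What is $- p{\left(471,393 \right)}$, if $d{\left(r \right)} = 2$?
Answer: $-2$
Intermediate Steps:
$p{\left(f,O \right)} = 2$
$- p{\left(471,393 \right)} = \left(-1\right) 2 = -2$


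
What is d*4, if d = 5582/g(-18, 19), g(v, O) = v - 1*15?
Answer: -22328/33 ≈ -676.61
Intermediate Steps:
g(v, O) = -15 + v (g(v, O) = v - 15 = -15 + v)
d = -5582/33 (d = 5582/(-15 - 18) = 5582/(-33) = 5582*(-1/33) = -5582/33 ≈ -169.15)
d*4 = -5582/33*4 = -22328/33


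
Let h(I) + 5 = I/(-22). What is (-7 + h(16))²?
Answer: 19600/121 ≈ 161.98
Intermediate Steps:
h(I) = -5 - I/22 (h(I) = -5 + I/(-22) = -5 + I*(-1/22) = -5 - I/22)
(-7 + h(16))² = (-7 + (-5 - 1/22*16))² = (-7 + (-5 - 8/11))² = (-7 - 63/11)² = (-140/11)² = 19600/121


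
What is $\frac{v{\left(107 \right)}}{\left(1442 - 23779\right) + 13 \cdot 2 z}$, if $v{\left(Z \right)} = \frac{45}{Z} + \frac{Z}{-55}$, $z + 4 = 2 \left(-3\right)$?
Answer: $\frac{8974}{132983345} \approx 6.7482 \cdot 10^{-5}$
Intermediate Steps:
$z = -10$ ($z = -4 + 2 \left(-3\right) = -4 - 6 = -10$)
$v{\left(Z \right)} = \frac{45}{Z} - \frac{Z}{55}$ ($v{\left(Z \right)} = \frac{45}{Z} + Z \left(- \frac{1}{55}\right) = \frac{45}{Z} - \frac{Z}{55}$)
$\frac{v{\left(107 \right)}}{\left(1442 - 23779\right) + 13 \cdot 2 z} = \frac{\frac{45}{107} - \frac{107}{55}}{\left(1442 - 23779\right) + 13 \cdot 2 \left(-10\right)} = \frac{45 \cdot \frac{1}{107} - \frac{107}{55}}{-22337 + 26 \left(-10\right)} = \frac{\frac{45}{107} - \frac{107}{55}}{-22337 - 260} = - \frac{8974}{5885 \left(-22597\right)} = \left(- \frac{8974}{5885}\right) \left(- \frac{1}{22597}\right) = \frac{8974}{132983345}$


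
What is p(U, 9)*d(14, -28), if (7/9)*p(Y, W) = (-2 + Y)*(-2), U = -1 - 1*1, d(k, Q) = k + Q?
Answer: -144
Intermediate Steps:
d(k, Q) = Q + k
U = -2 (U = -1 - 1 = -2)
p(Y, W) = 36/7 - 18*Y/7 (p(Y, W) = 9*((-2 + Y)*(-2))/7 = 9*(4 - 2*Y)/7 = 36/7 - 18*Y/7)
p(U, 9)*d(14, -28) = (36/7 - 18/7*(-2))*(-28 + 14) = (36/7 + 36/7)*(-14) = (72/7)*(-14) = -144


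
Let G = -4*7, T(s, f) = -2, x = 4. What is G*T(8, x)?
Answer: 56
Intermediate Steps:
G = -28
G*T(8, x) = -28*(-2) = 56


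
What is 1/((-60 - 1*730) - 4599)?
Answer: -1/5389 ≈ -0.00018556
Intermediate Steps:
1/((-60 - 1*730) - 4599) = 1/((-60 - 730) - 4599) = 1/(-790 - 4599) = 1/(-5389) = -1/5389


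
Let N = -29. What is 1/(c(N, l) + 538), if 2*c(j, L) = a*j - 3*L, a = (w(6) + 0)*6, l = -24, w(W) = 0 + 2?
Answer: 1/400 ≈ 0.0025000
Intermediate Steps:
w(W) = 2
a = 12 (a = (2 + 0)*6 = 2*6 = 12)
c(j, L) = 6*j - 3*L/2 (c(j, L) = (12*j - 3*L)/2 = (-3*L + 12*j)/2 = 6*j - 3*L/2)
1/(c(N, l) + 538) = 1/((6*(-29) - 3/2*(-24)) + 538) = 1/((-174 + 36) + 538) = 1/(-138 + 538) = 1/400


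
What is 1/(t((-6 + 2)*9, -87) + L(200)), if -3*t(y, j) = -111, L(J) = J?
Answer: 1/237 ≈ 0.0042194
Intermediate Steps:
t(y, j) = 37 (t(y, j) = -1/3*(-111) = 37)
1/(t((-6 + 2)*9, -87) + L(200)) = 1/(37 + 200) = 1/237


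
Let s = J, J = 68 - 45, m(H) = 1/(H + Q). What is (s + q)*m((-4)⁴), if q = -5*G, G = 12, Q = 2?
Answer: -37/258 ≈ -0.14341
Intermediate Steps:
m(H) = 1/(2 + H) (m(H) = 1/(H + 2) = 1/(2 + H))
J = 23
s = 23
q = -60 (q = -5*12 = -60)
(s + q)*m((-4)⁴) = (23 - 60)/(2 + (-4)⁴) = -37/(2 + 256) = -37/258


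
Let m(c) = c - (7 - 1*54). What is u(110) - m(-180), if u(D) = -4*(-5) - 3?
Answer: 150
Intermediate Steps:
u(D) = 17 (u(D) = 20 - 3 = 17)
m(c) = 47 + c (m(c) = c - (7 - 54) = c - 1*(-47) = c + 47 = 47 + c)
u(110) - m(-180) = 17 - (47 - 180) = 17 - 1*(-133) = 17 + 133 = 150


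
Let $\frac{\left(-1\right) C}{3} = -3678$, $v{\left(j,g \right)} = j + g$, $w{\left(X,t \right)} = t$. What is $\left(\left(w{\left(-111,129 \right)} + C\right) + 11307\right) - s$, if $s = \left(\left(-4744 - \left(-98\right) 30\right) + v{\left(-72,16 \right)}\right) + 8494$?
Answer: $15836$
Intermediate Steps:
$v{\left(j,g \right)} = g + j$
$C = 11034$ ($C = \left(-3\right) \left(-3678\right) = 11034$)
$s = 6634$ ($s = \left(\left(-4744 - \left(-98\right) 30\right) + \left(16 - 72\right)\right) + 8494 = \left(\left(-4744 - -2940\right) - 56\right) + 8494 = \left(\left(-4744 + 2940\right) - 56\right) + 8494 = \left(-1804 - 56\right) + 8494 = -1860 + 8494 = 6634$)
$\left(\left(w{\left(-111,129 \right)} + C\right) + 11307\right) - s = \left(\left(129 + 11034\right) + 11307\right) - 6634 = \left(11163 + 11307\right) - 6634 = 22470 - 6634 = 15836$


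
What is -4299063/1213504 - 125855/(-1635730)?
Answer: -687938077507/198496489792 ≈ -3.4657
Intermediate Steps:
-4299063/1213504 - 125855/(-1635730) = -4299063*1/1213504 - 125855*(-1/1635730) = -4299063/1213504 + 25171/327146 = -687938077507/198496489792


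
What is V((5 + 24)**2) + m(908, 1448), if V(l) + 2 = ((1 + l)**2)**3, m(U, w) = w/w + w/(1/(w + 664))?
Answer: 356346542211603519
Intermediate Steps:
m(U, w) = 1 + w*(664 + w) (m(U, w) = 1 + w/(1/(664 + w)) = 1 + w*(664 + w))
V(l) = -2 + (1 + l)**6 (V(l) = -2 + ((1 + l)**2)**3 = -2 + (1 + l)**6)
V((5 + 24)**2) + m(908, 1448) = (-2 + (1 + (5 + 24)**2)**6) + (1 + 1448**2 + 664*1448) = (-2 + (1 + 29**2)**6) + (1 + 2096704 + 961472) = (-2 + (1 + 841)**6) + 3058177 = (-2 + 842**6) + 3058177 = (-2 + 356346542208545344) + 3058177 = 356346542208545342 + 3058177 = 356346542211603519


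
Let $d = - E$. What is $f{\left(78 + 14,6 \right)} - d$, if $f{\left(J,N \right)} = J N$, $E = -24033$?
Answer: $-23481$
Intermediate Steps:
$d = 24033$ ($d = \left(-1\right) \left(-24033\right) = 24033$)
$f{\left(78 + 14,6 \right)} - d = \left(78 + 14\right) 6 - 24033 = 92 \cdot 6 - 24033 = 552 - 24033 = -23481$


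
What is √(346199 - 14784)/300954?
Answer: √331415/300954 ≈ 0.0019129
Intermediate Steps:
√(346199 - 14784)/300954 = √331415*(1/300954) = √331415/300954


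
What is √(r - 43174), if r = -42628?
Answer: I*√85802 ≈ 292.92*I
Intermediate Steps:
√(r - 43174) = √(-42628 - 43174) = √(-85802) = I*√85802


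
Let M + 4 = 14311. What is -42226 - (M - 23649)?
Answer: -32884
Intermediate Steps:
M = 14307 (M = -4 + 14311 = 14307)
-42226 - (M - 23649) = -42226 - (14307 - 23649) = -42226 - 1*(-9342) = -42226 + 9342 = -32884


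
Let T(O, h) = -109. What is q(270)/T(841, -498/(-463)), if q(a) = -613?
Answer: 613/109 ≈ 5.6239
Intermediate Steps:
q(270)/T(841, -498/(-463)) = -613/(-109) = -613*(-1/109) = 613/109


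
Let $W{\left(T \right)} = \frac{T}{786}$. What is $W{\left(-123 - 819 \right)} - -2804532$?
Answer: $\frac{367393535}{131} \approx 2.8045 \cdot 10^{6}$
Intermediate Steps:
$W{\left(T \right)} = \frac{T}{786}$ ($W{\left(T \right)} = T \frac{1}{786} = \frac{T}{786}$)
$W{\left(-123 - 819 \right)} - -2804532 = \frac{-123 - 819}{786} - -2804532 = \frac{1}{786} \left(-942\right) + 2804532 = - \frac{157}{131} + 2804532 = \frac{367393535}{131}$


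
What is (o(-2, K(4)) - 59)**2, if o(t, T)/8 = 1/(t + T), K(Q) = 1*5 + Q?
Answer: 164025/49 ≈ 3347.4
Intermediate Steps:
K(Q) = 5 + Q
o(t, T) = 8/(T + t) (o(t, T) = 8/(t + T) = 8/(T + t))
(o(-2, K(4)) - 59)**2 = (8/((5 + 4) - 2) - 59)**2 = (8/(9 - 2) - 59)**2 = (8/7 - 59)**2 = (-405/7)**2 = 164025/49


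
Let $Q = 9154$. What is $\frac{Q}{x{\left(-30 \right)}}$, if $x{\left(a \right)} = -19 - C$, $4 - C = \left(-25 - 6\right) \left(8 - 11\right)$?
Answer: $\frac{4577}{35} \approx 130.77$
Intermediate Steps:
$C = -89$ ($C = 4 - \left(-25 - 6\right) \left(8 - 11\right) = 4 - \left(-31\right) \left(-3\right) = 4 - 93 = -89$)
$x{\left(a \right)} = 70$ ($x{\left(a \right)} = -19 - -89 = -19 + 89 = 70$)
$\frac{Q}{x{\left(-30 \right)}} = \frac{9154}{70} = 9154 \cdot \frac{1}{70} = \frac{4577}{35}$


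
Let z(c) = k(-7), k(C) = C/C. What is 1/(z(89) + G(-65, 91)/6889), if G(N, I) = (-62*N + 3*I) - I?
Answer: 6889/11101 ≈ 0.62057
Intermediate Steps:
G(N, I) = -62*N + 2*I
k(C) = 1
z(c) = 1
1/(z(89) + G(-65, 91)/6889) = 1/(1 + (-62*(-65) + 2*91)/6889) = 1/(1 + (4030 + 182)*(1/6889)) = 1/(1 + 4212*(1/6889)) = 1/(1 + 4212/6889) = 1/(11101/6889) = 6889/11101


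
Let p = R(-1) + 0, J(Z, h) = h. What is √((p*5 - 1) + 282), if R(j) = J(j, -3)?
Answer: √266 ≈ 16.310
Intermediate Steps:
R(j) = -3
p = -3 (p = -3 + 0 = -3)
√((p*5 - 1) + 282) = √((-3*5 - 1) + 282) = √((-15 - 1) + 282) = √(-16 + 282) = √266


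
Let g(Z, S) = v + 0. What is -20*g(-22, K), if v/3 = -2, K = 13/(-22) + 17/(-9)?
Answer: 120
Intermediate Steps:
K = -491/198 (K = 13*(-1/22) + 17*(-⅑) = -13/22 - 17/9 = -491/198 ≈ -2.4798)
v = -6 (v = 3*(-2) = -6)
g(Z, S) = -6 (g(Z, S) = -6 + 0 = -6)
-20*g(-22, K) = -20*(-6) = 120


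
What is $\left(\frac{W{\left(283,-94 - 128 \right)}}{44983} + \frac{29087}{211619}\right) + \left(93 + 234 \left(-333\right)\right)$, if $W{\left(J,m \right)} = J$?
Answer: $- \frac{740872921868735}{9519257477} \approx -77829.0$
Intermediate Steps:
$\left(\frac{W{\left(283,-94 - 128 \right)}}{44983} + \frac{29087}{211619}\right) + \left(93 + 234 \left(-333\right)\right) = \left(\frac{283}{44983} + \frac{29087}{211619}\right) + \left(93 + 234 \left(-333\right)\right) = \left(283 \cdot \frac{1}{44983} + 29087 \cdot \frac{1}{211619}\right) + \left(93 - 77922\right) = \left(\frac{283}{44983} + \frac{29087}{211619}\right) - 77829 = \frac{1368308698}{9519257477} - 77829 = - \frac{740872921868735}{9519257477}$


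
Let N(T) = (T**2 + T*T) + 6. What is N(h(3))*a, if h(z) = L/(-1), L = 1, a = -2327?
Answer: -18616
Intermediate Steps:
h(z) = -1 (h(z) = 1/(-1) = 1*(-1) = -1)
N(T) = 6 + 2*T**2 (N(T) = (T**2 + T**2) + 6 = 2*T**2 + 6 = 6 + 2*T**2)
N(h(3))*a = (6 + 2*(-1)**2)*(-2327) = (6 + 2*1)*(-2327) = (6 + 2)*(-2327) = 8*(-2327) = -18616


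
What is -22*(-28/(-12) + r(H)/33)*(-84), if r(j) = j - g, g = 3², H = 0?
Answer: 3808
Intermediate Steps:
g = 9
r(j) = -9 + j (r(j) = j - 1*9 = j - 9 = -9 + j)
-22*(-28/(-12) + r(H)/33)*(-84) = -22*(-28/(-12) + (-9 + 0)/33)*(-84) = -22*(-28*(-1/12) - 9*1/33)*(-84) = -22*(7/3 - 3/11)*(-84) = -22*68/33*(-84) = -136/3*(-84) = 3808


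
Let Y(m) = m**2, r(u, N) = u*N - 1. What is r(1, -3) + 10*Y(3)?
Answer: 86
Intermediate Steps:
r(u, N) = -1 + N*u (r(u, N) = N*u - 1 = -1 + N*u)
r(1, -3) + 10*Y(3) = (-1 - 3*1) + 10*3**2 = (-1 - 3) + 10*9 = -4 + 90 = 86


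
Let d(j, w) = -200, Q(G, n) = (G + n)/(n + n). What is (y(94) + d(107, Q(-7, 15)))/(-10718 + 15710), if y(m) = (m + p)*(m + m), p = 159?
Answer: 3947/416 ≈ 9.4880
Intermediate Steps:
Q(G, n) = (G + n)/(2*n) (Q(G, n) = (G + n)/((2*n)) = (G + n)*(1/(2*n)) = (G + n)/(2*n))
y(m) = 2*m*(159 + m) (y(m) = (m + 159)*(m + m) = (159 + m)*(2*m) = 2*m*(159 + m))
(y(94) + d(107, Q(-7, 15)))/(-10718 + 15710) = (2*94*(159 + 94) - 200)/(-10718 + 15710) = (2*94*253 - 200)/4992 = (47564 - 200)*(1/4992) = 47364*(1/4992) = 3947/416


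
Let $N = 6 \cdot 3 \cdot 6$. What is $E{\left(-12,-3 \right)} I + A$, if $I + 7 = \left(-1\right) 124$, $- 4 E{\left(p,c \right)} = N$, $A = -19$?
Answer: $3518$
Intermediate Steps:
$N = 108$ ($N = 18 \cdot 6 = 108$)
$E{\left(p,c \right)} = -27$ ($E{\left(p,c \right)} = \left(- \frac{1}{4}\right) 108 = -27$)
$I = -131$ ($I = -7 - 124 = -131$)
$E{\left(-12,-3 \right)} I + A = \left(-27\right) \left(-131\right) - 19 = 3537 - 19 = 3518$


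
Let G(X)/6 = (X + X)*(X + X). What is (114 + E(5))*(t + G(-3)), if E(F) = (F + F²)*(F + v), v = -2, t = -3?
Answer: 43452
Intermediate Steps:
G(X) = 24*X² (G(X) = 6*((X + X)*(X + X)) = 6*((2*X)*(2*X)) = 6*(4*X²) = 24*X²)
E(F) = (-2 + F)*(F + F²) (E(F) = (F + F²)*(F - 2) = (F + F²)*(-2 + F) = (-2 + F)*(F + F²))
(114 + E(5))*(t + G(-3)) = (114 + 5*(-2 + 5² - 1*5))*(-3 + 24*(-3)²) = (114 + 5*(-2 + 25 - 5))*(-3 + 24*9) = (114 + 5*18)*(-3 + 216) = (114 + 90)*213 = 204*213 = 43452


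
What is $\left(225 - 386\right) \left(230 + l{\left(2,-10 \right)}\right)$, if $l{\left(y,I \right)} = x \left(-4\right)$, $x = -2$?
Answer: $-38318$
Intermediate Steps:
$l{\left(y,I \right)} = 8$ ($l{\left(y,I \right)} = \left(-2\right) \left(-4\right) = 8$)
$\left(225 - 386\right) \left(230 + l{\left(2,-10 \right)}\right) = \left(225 - 386\right) \left(230 + 8\right) = \left(-161\right) 238 = -38318$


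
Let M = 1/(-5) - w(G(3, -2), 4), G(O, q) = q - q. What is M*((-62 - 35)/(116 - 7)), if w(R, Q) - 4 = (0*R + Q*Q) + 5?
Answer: 12222/545 ≈ 22.426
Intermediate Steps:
G(O, q) = 0
w(R, Q) = 9 + Q**2 (w(R, Q) = 4 + ((0*R + Q*Q) + 5) = 4 + ((0 + Q**2) + 5) = 4 + (Q**2 + 5) = 4 + (5 + Q**2) = 9 + Q**2)
M = -126/5 (M = 1/(-5) - (9 + 4**2) = -1/5 - (9 + 16) = -1/5 - 1*25 = -1/5 - 25 = -126/5 ≈ -25.200)
M*((-62 - 35)/(116 - 7)) = -126*(-62 - 35)/(5*(116 - 7)) = -(-12222)/(5*109) = -126/5*(-97/109) = 12222/545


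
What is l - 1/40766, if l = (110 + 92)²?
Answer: 1663415863/40766 ≈ 40804.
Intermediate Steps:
l = 40804 (l = 202² = 40804)
l - 1/40766 = 40804 - 1/40766 = 1663415863/40766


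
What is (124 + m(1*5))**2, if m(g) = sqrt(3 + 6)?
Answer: 16129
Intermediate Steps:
m(g) = 3 (m(g) = sqrt(9) = 3)
(124 + m(1*5))**2 = (124 + 3)**2 = 127**2 = 16129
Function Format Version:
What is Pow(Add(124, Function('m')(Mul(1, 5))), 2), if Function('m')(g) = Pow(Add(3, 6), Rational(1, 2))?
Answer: 16129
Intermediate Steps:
Function('m')(g) = 3 (Function('m')(g) = Pow(9, Rational(1, 2)) = 3)
Pow(Add(124, Function('m')(Mul(1, 5))), 2) = Pow(Add(124, 3), 2) = Pow(127, 2) = 16129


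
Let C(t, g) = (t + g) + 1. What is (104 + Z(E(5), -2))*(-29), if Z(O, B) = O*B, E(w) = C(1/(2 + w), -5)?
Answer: -22678/7 ≈ -3239.7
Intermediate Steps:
C(t, g) = 1 + g + t (C(t, g) = (g + t) + 1 = 1 + g + t)
E(w) = -4 + 1/(2 + w) (E(w) = 1 - 5 + 1/(2 + w) = -4 + 1/(2 + w))
Z(O, B) = B*O
(104 + Z(E(5), -2))*(-29) = (104 - 2*(-7 - 4*5)/(2 + 5))*(-29) = (104 - 2*(-7 - 20)/7)*(-29) = (104 - 2*(-27)/7)*(-29) = (104 - 2*(-27/7))*(-29) = (104 + 54/7)*(-29) = (782/7)*(-29) = -22678/7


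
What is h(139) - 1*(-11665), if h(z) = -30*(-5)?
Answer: 11815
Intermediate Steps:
h(z) = 150
h(139) - 1*(-11665) = 150 - 1*(-11665) = 150 + 11665 = 11815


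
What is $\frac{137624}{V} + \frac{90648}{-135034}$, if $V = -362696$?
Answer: $- \frac{3216349139}{3061018229} \approx -1.0507$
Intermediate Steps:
$\frac{137624}{V} + \frac{90648}{-135034} = \frac{137624}{-362696} + \frac{90648}{-135034} = 137624 \left(- \frac{1}{362696}\right) + 90648 \left(- \frac{1}{135034}\right) = - \frac{17203}{45337} - \frac{45324}{67517} = - \frac{3216349139}{3061018229}$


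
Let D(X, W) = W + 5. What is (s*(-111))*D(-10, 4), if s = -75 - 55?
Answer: 129870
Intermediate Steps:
D(X, W) = 5 + W
s = -130
(s*(-111))*D(-10, 4) = (-130*(-111))*(5 + 4) = 14430*9 = 129870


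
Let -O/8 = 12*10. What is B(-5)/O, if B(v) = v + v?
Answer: 1/96 ≈ 0.010417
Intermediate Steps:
B(v) = 2*v
O = -960 (O = -96*10 = -8*120 = -960)
B(-5)/O = (2*(-5))/(-960) = -10*(-1/960) = 1/96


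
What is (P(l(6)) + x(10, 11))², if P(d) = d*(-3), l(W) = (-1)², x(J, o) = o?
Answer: 64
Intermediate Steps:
l(W) = 1
P(d) = -3*d
(P(l(6)) + x(10, 11))² = (-3*1 + 11)² = (-3 + 11)² = 8² = 64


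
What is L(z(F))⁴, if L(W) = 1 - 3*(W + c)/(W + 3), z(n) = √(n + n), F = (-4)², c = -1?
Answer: 252350992/279841 - 178411008*√2/279841 ≈ 0.14195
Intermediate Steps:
F = 16
z(n) = √2*√n (z(n) = √(2*n) = √2*√n)
L(W) = 1 - 3*(-1 + W)/(3 + W) (L(W) = 1 - 3*(W - 1)/(W + 3) = 1 - 3*(-1 + W)/(3 + W))
L(z(F))⁴ = (2*(3 - √2*√16)/(3 + √2*√16))⁴ = (2*(3 - √2*4)/(3 + √2*4))⁴ = (2*(3 - 4*√2)/(3 + 4*√2))⁴ = 16*(3 - 4*√2)⁴/(3 + 4*√2)⁴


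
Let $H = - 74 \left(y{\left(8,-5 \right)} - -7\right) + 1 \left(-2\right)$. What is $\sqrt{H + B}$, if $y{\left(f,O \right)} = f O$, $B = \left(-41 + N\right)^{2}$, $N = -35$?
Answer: $2 \sqrt{2054} \approx 90.642$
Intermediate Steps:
$B = 5776$ ($B = \left(-41 - 35\right)^{2} = \left(-76\right)^{2} = 5776$)
$y{\left(f,O \right)} = O f$
$H = 2440$ ($H = - 74 \left(\left(-5\right) 8 - -7\right) + 1 \left(-2\right) = - 74 \left(-40 + 7\right) - 2 = \left(-74\right) \left(-33\right) - 2 = 2442 - 2 = 2440$)
$\sqrt{H + B} = \sqrt{2440 + 5776} = \sqrt{8216} = 2 \sqrt{2054}$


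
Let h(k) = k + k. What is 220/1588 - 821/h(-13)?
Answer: 327367/10322 ≈ 31.715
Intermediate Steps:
h(k) = 2*k
220/1588 - 821/h(-13) = 220/1588 - 821/(2*(-13)) = 220*(1/1588) - 821/(-26) = 55/397 - 821*(-1/26) = 55/397 + 821/26 = 327367/10322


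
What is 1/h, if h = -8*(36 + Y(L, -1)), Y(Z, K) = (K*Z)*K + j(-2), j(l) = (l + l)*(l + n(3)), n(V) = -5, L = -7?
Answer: -1/456 ≈ -0.0021930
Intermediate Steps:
j(l) = 2*l*(-5 + l) (j(l) = (l + l)*(l - 5) = (2*l)*(-5 + l) = 2*l*(-5 + l))
Y(Z, K) = 28 + Z*K² (Y(Z, K) = (K*Z)*K + 2*(-2)*(-5 - 2) = Z*K² + 2*(-2)*(-7) = Z*K² + 28 = 28 + Z*K²)
h = -456 (h = -8*(36 + (28 - 7*(-1)²)) = -8*(36 + (28 - 7*1)) = -8*(36 + (28 - 7)) = -8*(36 + 21) = -8*57 = -456)
1/h = 1/(-456) = -1/456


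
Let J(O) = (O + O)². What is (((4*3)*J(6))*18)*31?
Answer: 964224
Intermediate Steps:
J(O) = 4*O² (J(O) = (2*O)² = 4*O²)
(((4*3)*J(6))*18)*31 = (((4*3)*(4*6²))*18)*31 = ((12*(4*36))*18)*31 = ((12*144)*18)*31 = (1728*18)*31 = 31104*31 = 964224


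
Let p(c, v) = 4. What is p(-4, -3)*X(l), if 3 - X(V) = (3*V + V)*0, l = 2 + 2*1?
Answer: 12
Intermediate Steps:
l = 4 (l = 2 + 2 = 4)
X(V) = 3 (X(V) = 3 - (3*V + V)*0 = 3 - 4*V*0 = 3 - 1*0 = 3 + 0 = 3)
p(-4, -3)*X(l) = 4*3 = 12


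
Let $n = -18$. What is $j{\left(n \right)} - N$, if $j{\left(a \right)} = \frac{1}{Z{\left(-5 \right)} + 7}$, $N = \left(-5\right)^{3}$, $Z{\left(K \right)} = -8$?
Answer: $124$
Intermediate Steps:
$N = -125$
$j{\left(a \right)} = -1$ ($j{\left(a \right)} = \frac{1}{-8 + 7} = \frac{1}{-1} = -1$)
$j{\left(n \right)} - N = -1 - -125 = -1 + 125 = 124$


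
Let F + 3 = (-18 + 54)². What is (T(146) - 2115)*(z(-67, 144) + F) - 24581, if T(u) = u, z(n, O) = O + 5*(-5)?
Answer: -2804809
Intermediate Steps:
z(n, O) = -25 + O (z(n, O) = O - 25 = -25 + O)
F = 1293 (F = -3 + (-18 + 54)² = -3 + 36² = -3 + 1296 = 1293)
(T(146) - 2115)*(z(-67, 144) + F) - 24581 = (146 - 2115)*((-25 + 144) + 1293) - 24581 = -1969*(119 + 1293) - 24581 = -1969*1412 - 24581 = -2780228 - 24581 = -2804809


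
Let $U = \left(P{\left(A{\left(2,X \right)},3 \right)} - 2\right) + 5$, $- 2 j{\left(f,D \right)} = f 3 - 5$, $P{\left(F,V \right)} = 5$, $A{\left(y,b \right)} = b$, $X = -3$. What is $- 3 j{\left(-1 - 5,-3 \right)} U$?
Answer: $-276$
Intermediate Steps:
$j{\left(f,D \right)} = \frac{5}{2} - \frac{3 f}{2}$ ($j{\left(f,D \right)} = - \frac{f 3 - 5}{2} = - \frac{3 f - 5}{2} = - \frac{-5 + 3 f}{2} = \frac{5}{2} - \frac{3 f}{2}$)
$U = 8$ ($U = \left(5 - 2\right) + 5 = 3 + 5 = 8$)
$- 3 j{\left(-1 - 5,-3 \right)} U = - 3 \left(\frac{5}{2} - \frac{3 \left(-1 - 5\right)}{2}\right) 8 = - 3 \left(\frac{5}{2} - -9\right) 8 = - 3 \left(\frac{5}{2} + 9\right) 8 = \left(-3\right) \frac{23}{2} \cdot 8 = \left(- \frac{69}{2}\right) 8 = -276$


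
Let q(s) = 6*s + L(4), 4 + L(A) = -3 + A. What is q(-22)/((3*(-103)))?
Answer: 45/103 ≈ 0.43689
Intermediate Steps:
L(A) = -7 + A (L(A) = -4 + (-3 + A) = -7 + A)
q(s) = -3 + 6*s (q(s) = 6*s + (-7 + 4) = 6*s - 3 = -3 + 6*s)
q(-22)/((3*(-103))) = (-3 + 6*(-22))/((3*(-103))) = (-3 - 132)/(-309) = -135*(-1/309) = 45/103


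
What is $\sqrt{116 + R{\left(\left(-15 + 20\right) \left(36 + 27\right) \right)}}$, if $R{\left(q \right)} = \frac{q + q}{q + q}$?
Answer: $3 \sqrt{13} \approx 10.817$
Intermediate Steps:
$R{\left(q \right)} = 1$ ($R{\left(q \right)} = \frac{2 q}{2 q} = 2 q \frac{1}{2 q} = 1$)
$\sqrt{116 + R{\left(\left(-15 + 20\right) \left(36 + 27\right) \right)}} = \sqrt{116 + 1} = \sqrt{117} = 3 \sqrt{13}$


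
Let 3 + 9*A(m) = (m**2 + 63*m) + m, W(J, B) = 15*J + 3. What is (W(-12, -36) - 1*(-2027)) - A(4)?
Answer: 16381/9 ≈ 1820.1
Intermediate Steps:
W(J, B) = 3 + 15*J
A(m) = -1/3 + m**2/9 + 64*m/9 (A(m) = -1/3 + ((m**2 + 63*m) + m)/9 = -1/3 + (m**2 + 64*m)/9 = -1/3 + (m**2/9 + 64*m/9) = -1/3 + m**2/9 + 64*m/9)
(W(-12, -36) - 1*(-2027)) - A(4) = ((3 + 15*(-12)) - 1*(-2027)) - (-1/3 + (1/9)*4**2 + (64/9)*4) = ((3 - 180) + 2027) - (-1/3 + (1/9)*16 + 256/9) = (-177 + 2027) - (-1/3 + 16/9 + 256/9) = 1850 - 1*269/9 = 1850 - 269/9 = 16381/9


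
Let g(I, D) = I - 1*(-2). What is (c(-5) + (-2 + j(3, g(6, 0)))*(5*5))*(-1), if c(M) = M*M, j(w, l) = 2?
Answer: -25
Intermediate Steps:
g(I, D) = 2 + I (g(I, D) = I + 2 = 2 + I)
c(M) = M**2
(c(-5) + (-2 + j(3, g(6, 0)))*(5*5))*(-1) = ((-5)**2 + (-2 + 2)*(5*5))*(-1) = (25 + 0*25)*(-1) = (25 + 0)*(-1) = 25*(-1) = -25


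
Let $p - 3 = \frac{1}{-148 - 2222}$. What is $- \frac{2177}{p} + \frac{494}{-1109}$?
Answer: $- \frac{5725386256}{7883881} \approx -726.21$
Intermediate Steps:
$p = \frac{7109}{2370}$ ($p = 3 + \frac{1}{-148 - 2222} = 3 + \frac{1}{-2370} = 3 - \frac{1}{2370} = \frac{7109}{2370} \approx 2.9996$)
$- \frac{2177}{p} + \frac{494}{-1109} = - \frac{2177}{\frac{7109}{2370}} + \frac{494}{-1109} = \left(-2177\right) \frac{2370}{7109} + 494 \left(- \frac{1}{1109}\right) = - \frac{5159490}{7109} - \frac{494}{1109} = - \frac{5725386256}{7883881}$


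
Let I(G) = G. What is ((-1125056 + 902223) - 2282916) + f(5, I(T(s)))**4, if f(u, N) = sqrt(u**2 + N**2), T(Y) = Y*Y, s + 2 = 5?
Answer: -2494513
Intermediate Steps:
s = 3 (s = -2 + 5 = 3)
T(Y) = Y**2
f(u, N) = sqrt(N**2 + u**2)
((-1125056 + 902223) - 2282916) + f(5, I(T(s)))**4 = ((-1125056 + 902223) - 2282916) + (sqrt((3**2)**2 + 5**2))**4 = (-222833 - 2282916) + (sqrt(9**2 + 25))**4 = -2505749 + (sqrt(81 + 25))**4 = -2505749 + (sqrt(106))**4 = -2505749 + 11236 = -2494513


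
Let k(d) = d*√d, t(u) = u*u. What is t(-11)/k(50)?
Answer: 121*√2/500 ≈ 0.34224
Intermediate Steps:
t(u) = u²
k(d) = d^(3/2)
t(-11)/k(50) = (-11)²/(50^(3/2)) = 121/((250*√2)) = 121*(√2/500) = 121*√2/500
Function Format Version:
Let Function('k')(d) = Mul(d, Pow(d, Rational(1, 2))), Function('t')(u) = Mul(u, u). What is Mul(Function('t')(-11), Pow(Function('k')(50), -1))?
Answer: Mul(Rational(121, 500), Pow(2, Rational(1, 2))) ≈ 0.34224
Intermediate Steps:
Function('t')(u) = Pow(u, 2)
Function('k')(d) = Pow(d, Rational(3, 2))
Mul(Function('t')(-11), Pow(Function('k')(50), -1)) = Mul(Pow(-11, 2), Pow(Pow(50, Rational(3, 2)), -1)) = Mul(121, Pow(Mul(250, Pow(2, Rational(1, 2))), -1)) = Mul(121, Mul(Rational(1, 500), Pow(2, Rational(1, 2)))) = Mul(Rational(121, 500), Pow(2, Rational(1, 2)))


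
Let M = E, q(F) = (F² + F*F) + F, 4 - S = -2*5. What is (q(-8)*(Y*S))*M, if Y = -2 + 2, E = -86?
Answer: 0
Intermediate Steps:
S = 14 (S = 4 - (-2)*5 = 4 - 1*(-10) = 4 + 10 = 14)
Y = 0
q(F) = F + 2*F² (q(F) = (F² + F²) + F = 2*F² + F = F + 2*F²)
M = -86
(q(-8)*(Y*S))*M = ((-8*(1 + 2*(-8)))*(0*14))*(-86) = (-8*(1 - 16)*0)*(-86) = (-8*(-15)*0)*(-86) = (120*0)*(-86) = 0*(-86) = 0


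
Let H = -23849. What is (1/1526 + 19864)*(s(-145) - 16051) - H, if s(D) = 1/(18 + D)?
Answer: -30893335522186/96901 ≈ -3.1881e+8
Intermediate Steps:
(1/1526 + 19864)*(s(-145) - 16051) - H = (1/1526 + 19864)*(1/(18 - 145) - 16051) - 1*(-23849) = (1/1526 + 19864)*(1/(-127) - 16051) + 23849 = 30312465*(-1/127 - 16051)/1526 + 23849 = (30312465/1526)*(-2038478/127) + 23849 = -30895646514135/96901 + 23849 = -30893335522186/96901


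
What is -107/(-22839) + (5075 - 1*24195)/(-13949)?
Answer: 438174223/318581211 ≈ 1.3754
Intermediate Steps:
-107/(-22839) + (5075 - 1*24195)/(-13949) = -107*(-1/22839) + (5075 - 24195)*(-1/13949) = 107/22839 - 19120*(-1/13949) = 107/22839 + 19120/13949 = 438174223/318581211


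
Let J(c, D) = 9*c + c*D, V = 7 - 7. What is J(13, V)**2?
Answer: 13689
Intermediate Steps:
V = 0
J(c, D) = 9*c + D*c
J(13, V)**2 = (13*(9 + 0))**2 = (13*9)**2 = 117**2 = 13689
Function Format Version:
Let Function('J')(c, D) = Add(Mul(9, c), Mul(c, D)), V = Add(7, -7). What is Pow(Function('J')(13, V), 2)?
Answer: 13689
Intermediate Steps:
V = 0
Function('J')(c, D) = Add(Mul(9, c), Mul(D, c))
Pow(Function('J')(13, V), 2) = Pow(Mul(13, Add(9, 0)), 2) = Pow(Mul(13, 9), 2) = Pow(117, 2) = 13689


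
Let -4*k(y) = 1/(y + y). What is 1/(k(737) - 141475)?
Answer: -5896/834136601 ≈ -7.0684e-6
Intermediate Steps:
k(y) = -1/(8*y) (k(y) = -1/(4*(y + y)) = -1/(2*y)/4 = -1/(8*y))
1/(k(737) - 141475) = 1/(-1/8/737 - 141475) = 1/(-1/8*1/737 - 141475) = 1/(-1/5896 - 141475) = 1/(-834136601/5896) = -5896/834136601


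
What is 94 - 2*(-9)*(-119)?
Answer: -2048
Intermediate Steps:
94 - 2*(-9)*(-119) = 94 + 18*(-119) = 94 - 2142 = -2048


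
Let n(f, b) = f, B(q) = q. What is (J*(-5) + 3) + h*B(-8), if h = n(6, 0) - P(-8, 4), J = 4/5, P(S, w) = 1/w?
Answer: -47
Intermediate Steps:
J = ⅘ (J = 4*(⅕) = ⅘ ≈ 0.80000)
h = 23/4 (h = 6 - 1/4 = 6 - 1*¼ = 6 - ¼ = 23/4 ≈ 5.7500)
(J*(-5) + 3) + h*B(-8) = ((⅘)*(-5) + 3) + (23/4)*(-8) = (-4 + 3) - 46 = -1 - 46 = -47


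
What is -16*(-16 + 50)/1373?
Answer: -544/1373 ≈ -0.39621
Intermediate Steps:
-16*(-16 + 50)/1373 = -16*34*(1/1373) = -544*1/1373 = -544/1373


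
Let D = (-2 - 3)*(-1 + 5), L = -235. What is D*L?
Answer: 4700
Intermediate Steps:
D = -20 (D = -5*4 = -20)
D*L = -20*(-235) = 4700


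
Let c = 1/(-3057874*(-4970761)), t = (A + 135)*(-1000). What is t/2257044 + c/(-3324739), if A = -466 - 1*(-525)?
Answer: -2450991273372092195495261/28515438905241445649566206 ≈ -0.085953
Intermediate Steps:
A = 59 (A = -466 + 525 = 59)
t = -194000 (t = (59 + 135)*(-1000) = 194*(-1000) = -194000)
c = 1/15199960822114 (c = -1/3057874*(-1/4970761) = 1/15199960822114 ≈ 6.5790e-14)
t/2257044 + c/(-3324739) = -194000/2257044 + (1/15199960822114)/(-3324739) = -194000*1/2257044 + (1/15199960822114)*(-1/3324739) = -48500/564261 - 1/50535902543754478246 = -2450991273372092195495261/28515438905241445649566206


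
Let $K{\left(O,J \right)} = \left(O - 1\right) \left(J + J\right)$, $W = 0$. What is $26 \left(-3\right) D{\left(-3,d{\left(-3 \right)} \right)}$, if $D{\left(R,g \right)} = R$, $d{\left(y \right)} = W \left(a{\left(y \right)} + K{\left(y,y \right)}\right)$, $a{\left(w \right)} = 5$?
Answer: $234$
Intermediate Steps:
$K{\left(O,J \right)} = 2 J \left(-1 + O\right)$ ($K{\left(O,J \right)} = \left(-1 + O\right) 2 J = 2 J \left(-1 + O\right)$)
$d{\left(y \right)} = 0$ ($d{\left(y \right)} = 0 \left(5 + 2 y \left(-1 + y\right)\right) = 0$)
$26 \left(-3\right) D{\left(-3,d{\left(-3 \right)} \right)} = 26 \left(-3\right) \left(-3\right) = \left(-78\right) \left(-3\right) = 234$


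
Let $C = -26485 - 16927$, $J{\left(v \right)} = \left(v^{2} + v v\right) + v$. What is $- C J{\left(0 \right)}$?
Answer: $0$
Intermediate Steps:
$J{\left(v \right)} = v + 2 v^{2}$ ($J{\left(v \right)} = \left(v^{2} + v^{2}\right) + v = 2 v^{2} + v = v + 2 v^{2}$)
$C = -43412$ ($C = -26485 - 16927 = -43412$)
$- C J{\left(0 \right)} = - \left(-43412\right) 0 \left(1 + 2 \cdot 0\right) = - \left(-43412\right) 0 \left(1 + 0\right) = - \left(-43412\right) 0 \cdot 1 = - \left(-43412\right) 0 = \left(-1\right) 0 = 0$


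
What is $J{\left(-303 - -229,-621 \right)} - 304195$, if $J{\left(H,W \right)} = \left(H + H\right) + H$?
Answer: $-304417$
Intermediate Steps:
$J{\left(H,W \right)} = 3 H$ ($J{\left(H,W \right)} = 2 H + H = 3 H$)
$J{\left(-303 - -229,-621 \right)} - 304195 = 3 \left(-303 - -229\right) - 304195 = 3 \left(-303 + 229\right) - 304195 = 3 \left(-74\right) - 304195 = -222 - 304195 = -304417$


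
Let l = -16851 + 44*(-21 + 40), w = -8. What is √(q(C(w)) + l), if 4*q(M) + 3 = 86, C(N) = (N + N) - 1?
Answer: I*√63977/2 ≈ 126.47*I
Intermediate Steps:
C(N) = -1 + 2*N (C(N) = 2*N - 1 = -1 + 2*N)
q(M) = 83/4 (q(M) = -¾ + (¼)*86 = -¾ + 43/2 = 83/4)
l = -16015 (l = -16851 + 44*19 = -16851 + 836 = -16015)
√(q(C(w)) + l) = √(83/4 - 16015) = √(-63977/4) = I*√63977/2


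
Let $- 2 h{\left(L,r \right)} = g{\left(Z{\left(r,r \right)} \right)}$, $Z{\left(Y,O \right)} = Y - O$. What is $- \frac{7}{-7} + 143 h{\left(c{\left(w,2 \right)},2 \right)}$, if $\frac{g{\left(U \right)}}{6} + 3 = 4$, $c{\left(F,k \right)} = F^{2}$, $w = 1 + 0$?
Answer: $-428$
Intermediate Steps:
$w = 1$
$g{\left(U \right)} = 6$ ($g{\left(U \right)} = -18 + 6 \cdot 4 = -18 + 24 = 6$)
$h{\left(L,r \right)} = -3$ ($h{\left(L,r \right)} = \left(- \frac{1}{2}\right) 6 = -3$)
$- \frac{7}{-7} + 143 h{\left(c{\left(w,2 \right)},2 \right)} = - \frac{7}{-7} + 143 \left(-3\right) = \left(-7\right) \left(- \frac{1}{7}\right) - 429 = 1 - 429 = -428$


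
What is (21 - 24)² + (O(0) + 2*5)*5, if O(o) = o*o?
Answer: 59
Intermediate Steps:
O(o) = o²
(21 - 24)² + (O(0) + 2*5)*5 = (21 - 24)² + (0² + 2*5)*5 = (-3)² + (0 + 10)*5 = 9 + 10*5 = 9 + 50 = 59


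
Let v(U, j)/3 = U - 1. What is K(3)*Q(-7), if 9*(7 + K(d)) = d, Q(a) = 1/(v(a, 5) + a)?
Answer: 20/93 ≈ 0.21505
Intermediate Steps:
v(U, j) = -3 + 3*U (v(U, j) = 3*(U - 1) = 3*(-1 + U) = -3 + 3*U)
Q(a) = 1/(-3 + 4*a) (Q(a) = 1/((-3 + 3*a) + a) = 1/(-3 + 4*a))
K(d) = -7 + d/9
K(3)*Q(-7) = (-7 + (⅑)*3)/(-3 + 4*(-7)) = (-7 + ⅓)/(-3 - 28) = -20/3/(-31) = -20/3*(-1/31) = 20/93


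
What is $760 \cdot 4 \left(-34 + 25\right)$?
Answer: $-27360$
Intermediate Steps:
$760 \cdot 4 \left(-34 + 25\right) = 760 \cdot 4 \left(-9\right) = 760 \left(-36\right) = -27360$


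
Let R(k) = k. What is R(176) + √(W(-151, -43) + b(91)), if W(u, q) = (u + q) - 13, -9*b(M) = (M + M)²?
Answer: 176 + I*√34987/3 ≈ 176.0 + 62.349*I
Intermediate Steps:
b(M) = -4*M²/9 (b(M) = -(M + M)²/9 = -4*M²/9)
W(u, q) = -13 + q + u (W(u, q) = (q + u) - 13 = -13 + q + u)
R(176) + √(W(-151, -43) + b(91)) = 176 + √((-13 - 43 - 151) - 4/9*91²) = 176 + √(-207 - 4/9*8281) = 176 + √(-207 - 33124/9) = 176 + √(-34987/9) = 176 + I*√34987/3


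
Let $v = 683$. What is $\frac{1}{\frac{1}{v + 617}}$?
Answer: $1300$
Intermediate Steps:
$\frac{1}{\frac{1}{v + 617}} = \frac{1}{\frac{1}{683 + 617}} = \frac{1}{\frac{1}{1300}} = 1300$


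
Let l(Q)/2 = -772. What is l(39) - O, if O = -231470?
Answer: 229926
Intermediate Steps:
l(Q) = -1544 (l(Q) = 2*(-772) = -1544)
l(39) - O = -1544 - 1*(-231470) = -1544 + 231470 = 229926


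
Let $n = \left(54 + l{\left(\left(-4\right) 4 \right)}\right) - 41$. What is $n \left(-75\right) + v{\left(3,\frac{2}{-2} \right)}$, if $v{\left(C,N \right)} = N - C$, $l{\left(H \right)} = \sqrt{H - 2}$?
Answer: $-979 - 225 i \sqrt{2} \approx -979.0 - 318.2 i$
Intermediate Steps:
$l{\left(H \right)} = \sqrt{-2 + H}$
$n = 13 + 3 i \sqrt{2}$ ($n = \left(54 + \sqrt{-2 - 16}\right) - 41 = \left(54 + \sqrt{-18}\right) - 41 = \left(54 + 3 i \sqrt{2}\right) - 41 = 13 + 3 i \sqrt{2} \approx 13.0 + 4.2426 i$)
$n \left(-75\right) + v{\left(3,\frac{2}{-2} \right)} = \left(13 + 3 i \sqrt{2}\right) \left(-75\right) + \left(\frac{2}{-2} - 3\right) = \left(-975 - 225 i \sqrt{2}\right) + \left(2 \left(- \frac{1}{2}\right) - 3\right) = \left(-975 - 225 i \sqrt{2}\right) - 4 = -979 - 225 i \sqrt{2}$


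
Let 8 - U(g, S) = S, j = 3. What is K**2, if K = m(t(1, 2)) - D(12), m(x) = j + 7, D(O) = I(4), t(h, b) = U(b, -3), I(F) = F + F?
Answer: 4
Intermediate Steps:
U(g, S) = 8 - S
I(F) = 2*F
t(h, b) = 11 (t(h, b) = 8 - 1*(-3) = 8 + 3 = 11)
D(O) = 8 (D(O) = 2*4 = 8)
m(x) = 10 (m(x) = 3 + 7 = 10)
K = 2 (K = 10 - 1*8 = 10 - 8 = 2)
K**2 = 2**2 = 4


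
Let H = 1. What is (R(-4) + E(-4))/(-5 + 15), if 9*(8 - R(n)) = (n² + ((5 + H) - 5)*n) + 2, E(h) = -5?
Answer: 13/90 ≈ 0.14444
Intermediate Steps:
R(n) = 70/9 - n/9 - n²/9 (R(n) = 8 - ((n² + ((5 + 1) - 5)*n) + 2)/9 = 8 - ((n² + (6 - 5)*n) + 2)/9 = 8 - ((n² + 1*n) + 2)/9 = 8 - ((n² + n) + 2)/9 = 8 - ((n + n²) + 2)/9 = 8 - (2 + n + n²)/9 = 8 + (-2/9 - n/9 - n²/9) = 70/9 - n/9 - n²/9)
(R(-4) + E(-4))/(-5 + 15) = ((70/9 - ⅑*(-4) - ⅑*(-4)²) - 5)/(-5 + 15) = ((70/9 + 4/9 - ⅑*16) - 5)/10 = ((70/9 + 4/9 - 16/9) - 5)/10 = (58/9 - 5)/10 = (⅒)*(13/9) = 13/90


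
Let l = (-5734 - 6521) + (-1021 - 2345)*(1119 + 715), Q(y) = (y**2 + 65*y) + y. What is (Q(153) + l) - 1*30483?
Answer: -6182475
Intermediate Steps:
Q(y) = y**2 + 66*y
l = -6185499 (l = -12255 - 3366*1834 = -12255 - 6173244 = -6185499)
(Q(153) + l) - 1*30483 = (153*(66 + 153) - 6185499) - 1*30483 = (153*219 - 6185499) - 30483 = (33507 - 6185499) - 30483 = -6151992 - 30483 = -6182475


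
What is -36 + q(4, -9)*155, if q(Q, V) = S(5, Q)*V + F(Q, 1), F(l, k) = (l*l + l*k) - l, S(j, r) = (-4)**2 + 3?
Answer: -24061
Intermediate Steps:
S(j, r) = 19 (S(j, r) = 16 + 3 = 19)
F(l, k) = l**2 - l + k*l (F(l, k) = (l**2 + k*l) - l = l**2 - l + k*l)
q(Q, V) = Q**2 + 19*V (q(Q, V) = 19*V + Q*(-1 + 1 + Q) = 19*V + Q*Q = 19*V + Q**2 = Q**2 + 19*V)
-36 + q(4, -9)*155 = -36 + (4**2 + 19*(-9))*155 = -36 + (16 - 171)*155 = -36 - 155*155 = -36 - 24025 = -24061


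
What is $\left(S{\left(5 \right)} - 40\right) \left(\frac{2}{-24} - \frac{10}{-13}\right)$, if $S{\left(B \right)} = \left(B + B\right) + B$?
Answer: $- \frac{2675}{156} \approx -17.147$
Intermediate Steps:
$S{\left(B \right)} = 3 B$ ($S{\left(B \right)} = 2 B + B = 3 B$)
$\left(S{\left(5 \right)} - 40\right) \left(\frac{2}{-24} - \frac{10}{-13}\right) = \left(3 \cdot 5 - 40\right) \left(\frac{2}{-24} - \frac{10}{-13}\right) = \left(15 - 40\right) \left(2 \left(- \frac{1}{24}\right) - - \frac{10}{13}\right) = - 25 \left(- \frac{1}{12} + \frac{10}{13}\right) = \left(-25\right) \frac{107}{156} = - \frac{2675}{156}$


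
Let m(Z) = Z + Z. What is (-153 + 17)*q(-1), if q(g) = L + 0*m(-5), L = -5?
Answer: 680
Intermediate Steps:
m(Z) = 2*Z
q(g) = -5 (q(g) = -5 + 0*(2*(-5)) = -5 + 0*(-10) = -5 + 0 = -5)
(-153 + 17)*q(-1) = (-153 + 17)*(-5) = -136*(-5) = 680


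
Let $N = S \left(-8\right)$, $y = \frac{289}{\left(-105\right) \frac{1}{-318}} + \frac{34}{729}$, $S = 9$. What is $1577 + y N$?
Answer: $- \frac{174196213}{2835} \approx -61445.0$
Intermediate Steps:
$y = \frac{22333376}{25515}$ ($y = \frac{289}{\left(-105\right) \left(- \frac{1}{318}\right)} + 34 \cdot \frac{1}{729} = \frac{289}{\frac{35}{106}} + \frac{34}{729} = 289 \cdot \frac{106}{35} + \frac{34}{729} = \frac{30634}{35} + \frac{34}{729} = \frac{22333376}{25515} \approx 875.3$)
$N = -72$ ($N = 9 \left(-8\right) = -72$)
$1577 + y N = 1577 + \frac{22333376}{25515} \left(-72\right) = 1577 - \frac{178667008}{2835} = - \frac{174196213}{2835}$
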